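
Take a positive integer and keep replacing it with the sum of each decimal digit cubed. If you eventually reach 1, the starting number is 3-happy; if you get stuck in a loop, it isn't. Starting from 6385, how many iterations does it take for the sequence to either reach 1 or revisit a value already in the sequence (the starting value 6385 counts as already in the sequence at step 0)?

5

6385 → 6³ + 3³ + 8³ + 5³ = 880
880 → 8³ + 8³ + 0³ = 1024
1024 → 1³ + 0³ + 2³ + 4³ = 73
73 → 7³ + 3³ = 370
370 → 3³ + 7³ + 0³ = 370  — 370 repeats.
That took 5 steps.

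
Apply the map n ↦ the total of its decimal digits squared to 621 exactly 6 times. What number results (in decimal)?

85

621 → 6² + 2² + 1² = 36 + 4 + 1 = 41
41 → 4² + 1² = 16 + 1 = 17
17 → 1² + 7² = 1 + 49 = 50
50 → 5² + 0² = 25 + 0 = 25
25 → 2² + 5² = 4 + 25 = 29
29 → 2² + 9² = 4 + 81 = 85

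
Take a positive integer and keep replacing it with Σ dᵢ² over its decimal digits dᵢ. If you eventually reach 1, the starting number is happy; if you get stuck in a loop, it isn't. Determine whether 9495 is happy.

happy

9495 → 9² + 4² + 9² + 5² = 81 + 16 + 81 + 25 = 203
203 → 2² + 0² + 3² = 4 + 0 + 9 = 13
13 → 1² + 3² = 1 + 9 = 10
10 → 1² + 0² = 1 + 0 = 1  — reached 1.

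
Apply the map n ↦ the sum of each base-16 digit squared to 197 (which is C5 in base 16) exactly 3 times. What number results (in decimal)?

146

197 = (12,5)_16 → 12² + 5² = 169
169 = (10,9)_16 → 10² + 9² = 181
181 = (11,5)_16 → 11² + 5² = 146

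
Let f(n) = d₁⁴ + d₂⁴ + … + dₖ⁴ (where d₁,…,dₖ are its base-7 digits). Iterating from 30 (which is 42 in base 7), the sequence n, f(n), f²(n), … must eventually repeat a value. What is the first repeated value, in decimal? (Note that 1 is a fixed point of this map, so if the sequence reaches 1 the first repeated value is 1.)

30 = (4,2)_7 → 4⁴ + 2⁴ = 272
272 = (5,3,6)_7 → 5⁴ + 3⁴ + 6⁴ = 2002
2002 = (5,5,6,0)_7 → 5⁴ + 5⁴ + 6⁴ + 0⁴ = 2546
2546 = (1,0,2,6,5)_7 → 1⁴ + 0⁴ + 2⁴ + 6⁴ + 5⁴ = 1938
1938 = (5,4,3,6)_7 → 5⁴ + 4⁴ + 3⁴ + 6⁴ = 2258
2258 = (6,4,0,4)_7 → 6⁴ + 4⁴ + 0⁴ + 4⁴ = 1808
1808 = (5,1,6,2)_7 → 5⁴ + 1⁴ + 6⁴ + 2⁴ = 1938  — 1938 already appeared earlier.

1938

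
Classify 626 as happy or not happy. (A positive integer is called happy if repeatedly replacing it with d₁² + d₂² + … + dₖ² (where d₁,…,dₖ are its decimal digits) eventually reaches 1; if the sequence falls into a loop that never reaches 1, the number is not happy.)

626 → 6² + 2² + 6² = 76
76 → 7² + 6² = 85
85 → 8² + 5² = 89
89 → 8² + 9² = 145
145 → 1² + 4² + 5² = 42
42 → 4² + 2² = 20
20 → 2² + 0² = 4
4 → 4² = 16
16 → 1² + 6² = 37
37 → 3² + 7² = 58
58 → 5² + 8² = 89  — 89 already seen; the sequence cycles without reaching 1.

not happy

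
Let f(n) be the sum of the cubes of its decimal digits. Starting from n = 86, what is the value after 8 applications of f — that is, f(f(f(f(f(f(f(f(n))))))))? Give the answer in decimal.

92

86 → 8³ + 6³ = 512 + 216 = 728
728 → 7³ + 2³ + 8³ = 343 + 8 + 512 = 863
863 → 8³ + 6³ + 3³ = 512 + 216 + 27 = 755
755 → 7³ + 5³ + 5³ = 343 + 125 + 125 = 593
593 → 5³ + 9³ + 3³ = 125 + 729 + 27 = 881
881 → 8³ + 8³ + 1³ = 512 + 512 + 1 = 1025
1025 → 1³ + 0³ + 2³ + 5³ = 1 + 0 + 8 + 125 = 134
134 → 1³ + 3³ + 4³ = 1 + 27 + 64 = 92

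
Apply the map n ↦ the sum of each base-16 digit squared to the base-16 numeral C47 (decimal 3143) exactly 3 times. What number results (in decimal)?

200

3143 = (12,4,7)_16 → 12² + 4² + 7² = 144 + 16 + 49 = 209
209 = (13,1)_16 → 13² + 1² = 169 + 1 = 170
170 = (10,10)_16 → 10² + 10² = 100 + 100 = 200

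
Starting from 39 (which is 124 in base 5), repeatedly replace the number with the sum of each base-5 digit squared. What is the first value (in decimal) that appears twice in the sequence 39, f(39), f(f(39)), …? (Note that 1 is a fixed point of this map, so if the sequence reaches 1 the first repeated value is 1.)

13

39 = (1,2,4)_5 → 21
21 = (4,1)_5 → 17
17 = (3,2)_5 → 13
13 = (2,3)_5 → 13  — 13 already appeared earlier.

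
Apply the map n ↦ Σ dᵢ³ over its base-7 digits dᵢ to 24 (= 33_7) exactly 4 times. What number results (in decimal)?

24 = (3,3)_7 → 3³ + 3³ = 54
54 = (1,0,5)_7 → 1³ + 0³ + 5³ = 126
126 = (2,4,0)_7 → 2³ + 4³ + 0³ = 72
72 = (1,3,2)_7 → 1³ + 3³ + 2³ = 36

36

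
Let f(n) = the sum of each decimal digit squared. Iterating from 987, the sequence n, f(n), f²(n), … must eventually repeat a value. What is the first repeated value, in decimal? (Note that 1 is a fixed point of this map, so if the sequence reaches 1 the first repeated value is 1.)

145

987 → 9² + 8² + 7² = 81 + 64 + 49 = 194
194 → 1² + 9² + 4² = 1 + 81 + 16 = 98
98 → 9² + 8² = 81 + 64 = 145
145 → 1² + 4² + 5² = 1 + 16 + 25 = 42
42 → 4² + 2² = 16 + 4 = 20
20 → 2² + 0² = 4 + 0 = 4
4 → 4² = 16
16 → 1² + 6² = 1 + 36 = 37
37 → 3² + 7² = 9 + 49 = 58
58 → 5² + 8² = 25 + 64 = 89
89 → 8² + 9² = 64 + 81 = 145  — 145 already appeared earlier.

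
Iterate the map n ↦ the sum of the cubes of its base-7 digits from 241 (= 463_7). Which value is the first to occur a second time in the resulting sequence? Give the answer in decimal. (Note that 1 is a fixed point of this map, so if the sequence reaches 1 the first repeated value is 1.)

1

241 = (4,6,3)_7 → 4³ + 6³ + 3³ = 64 + 216 + 27 = 307
307 = (6,1,6)_7 → 6³ + 1³ + 6³ = 216 + 1 + 216 = 433
433 = (1,1,5,6)_7 → 1³ + 1³ + 5³ + 6³ = 1 + 1 + 125 + 216 = 343
343 = (1,0,0,0)_7 → 1³ + 0³ + 0³ + 0³ = 1 + 0 + 0 + 0 = 1  — reached the fixed point 1.
1 → 1, so 1 is the first repeated value.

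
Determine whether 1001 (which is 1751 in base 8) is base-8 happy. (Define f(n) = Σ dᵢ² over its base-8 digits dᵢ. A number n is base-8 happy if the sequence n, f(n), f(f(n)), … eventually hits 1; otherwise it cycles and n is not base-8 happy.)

base-8 happy

1001 = (1,7,5,1)_8 → 1² + 7² + 5² + 1² = 76
76 = (1,1,4)_8 → 1² + 1² + 4² = 18
18 = (2,2)_8 → 2² + 2² = 8
8 = (1,0)_8 → 1² + 0² = 1  — reached 1.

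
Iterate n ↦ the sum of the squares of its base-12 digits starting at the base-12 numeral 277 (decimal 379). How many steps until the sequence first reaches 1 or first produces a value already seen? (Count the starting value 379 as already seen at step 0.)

379 = (2,7,7)_12 → 2² + 7² + 7² = 4 + 49 + 49 = 102
102 = (8,6)_12 → 8² + 6² = 64 + 36 = 100
100 = (8,4)_12 → 8² + 4² = 64 + 16 = 80
80 = (6,8)_12 → 6² + 8² = 36 + 64 = 100  — 100 repeats.
That took 4 steps.

4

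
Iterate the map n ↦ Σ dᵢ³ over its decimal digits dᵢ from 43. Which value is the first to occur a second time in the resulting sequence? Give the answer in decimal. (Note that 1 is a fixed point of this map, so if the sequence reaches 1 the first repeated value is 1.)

43 → 91
91 → 730
730 → 370
370 → 370  — 370 already appeared earlier.

370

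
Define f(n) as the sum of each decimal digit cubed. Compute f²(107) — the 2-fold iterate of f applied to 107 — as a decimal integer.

107 → 1³ + 0³ + 7³ = 1 + 0 + 343 = 344
344 → 3³ + 4³ + 4³ = 27 + 64 + 64 = 155

155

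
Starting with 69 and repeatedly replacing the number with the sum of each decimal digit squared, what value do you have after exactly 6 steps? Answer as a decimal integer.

69 → 6² + 9² = 36 + 81 = 117
117 → 1² + 1² + 7² = 1 + 1 + 49 = 51
51 → 5² + 1² = 25 + 1 = 26
26 → 2² + 6² = 4 + 36 = 40
40 → 4² + 0² = 16 + 0 = 16
16 → 1² + 6² = 1 + 36 = 37

37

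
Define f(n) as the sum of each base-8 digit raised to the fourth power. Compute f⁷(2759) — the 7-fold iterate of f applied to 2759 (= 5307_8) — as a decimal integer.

2759 = (5,3,0,7)_8 → 3107
3107 = (6,0,4,3)_8 → 1633
1633 = (3,1,4,1)_8 → 339
339 = (5,2,3)_8 → 722
722 = (1,3,2,2)_8 → 114
114 = (1,6,2)_8 → 1313
1313 = (2,4,4,1)_8 → 529

529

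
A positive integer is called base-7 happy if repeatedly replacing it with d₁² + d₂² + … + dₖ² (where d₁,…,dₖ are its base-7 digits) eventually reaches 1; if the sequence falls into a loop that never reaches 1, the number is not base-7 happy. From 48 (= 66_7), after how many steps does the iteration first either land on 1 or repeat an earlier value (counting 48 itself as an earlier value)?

7

48 = (6,6)_7 → 6² + 6² = 72
72 = (1,3,2)_7 → 1² + 3² + 2² = 14
14 = (2,0)_7 → 2² + 0² = 4
4 = (4)_7 → 4² = 16
16 = (2,2)_7 → 2² + 2² = 8
8 = (1,1)_7 → 1² + 1² = 2
2 = (2)_7 → 2² = 4  — 4 repeats.
That took 7 steps.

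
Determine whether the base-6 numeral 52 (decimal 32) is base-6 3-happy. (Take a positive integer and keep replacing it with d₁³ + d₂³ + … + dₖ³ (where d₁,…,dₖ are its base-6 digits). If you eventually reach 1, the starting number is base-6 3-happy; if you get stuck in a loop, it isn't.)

base-6 3-happy

32 = (5,2)_6 → 5³ + 2³ = 133
133 = (3,4,1)_6 → 3³ + 4³ + 1³ = 92
92 = (2,3,2)_6 → 2³ + 3³ + 2³ = 43
43 = (1,1,1)_6 → 1³ + 1³ + 1³ = 3
3 = (3)_6 → 3³ = 27
27 = (4,3)_6 → 4³ + 3³ = 91
91 = (2,3,1)_6 → 2³ + 3³ + 1³ = 36
36 = (1,0,0)_6 → 1³ + 0³ + 0³ = 1  — reached 1.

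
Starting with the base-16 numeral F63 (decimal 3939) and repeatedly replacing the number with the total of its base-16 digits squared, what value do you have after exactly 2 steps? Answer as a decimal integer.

3939 = (15,6,3)_16 → 15² + 6² + 3² = 225 + 36 + 9 = 270
270 = (1,0,14)_16 → 1² + 0² + 14² = 1 + 0 + 196 = 197

197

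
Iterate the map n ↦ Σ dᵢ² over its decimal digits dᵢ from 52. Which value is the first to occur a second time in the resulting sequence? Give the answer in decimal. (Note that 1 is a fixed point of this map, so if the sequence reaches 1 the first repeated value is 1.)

52 → 29
29 → 85
85 → 89
89 → 145
145 → 42
42 → 20
20 → 4
4 → 16
16 → 37
37 → 58
58 → 89  — 89 already appeared earlier.

89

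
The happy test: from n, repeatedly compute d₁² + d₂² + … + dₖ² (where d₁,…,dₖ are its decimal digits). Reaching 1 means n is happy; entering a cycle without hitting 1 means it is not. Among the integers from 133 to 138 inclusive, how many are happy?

133: 133 → 19 → 82 → 68 → 100 → 1  — happy
134: 134 → 26 → 40 → 16 → 37 → 58 → 89 → 145 → 42 → 20 → 4 → 16  — not happy
135: 135 → 35 → 34 → 25 → 29 → 85 → 89 → 145 → 42 → 20 → 4 → 16 → 37 → 58 → 89  — not happy
136: 136 → 46 → 52 → 29 → 85 → 89 → 145 → 42 → 20 → 4 → 16 → 37 → 58 → 89  — not happy
137: 137 → 59 → 106 → 37 → 58 → 89 → 145 → 42 → 20 → 4 → 16 → 37  — not happy
138: 138 → 74 → 65 → 61 → 37 → 58 → 89 → 145 → 42 → 20 → 4 → 16 → 37  — not happy
happy: 133

1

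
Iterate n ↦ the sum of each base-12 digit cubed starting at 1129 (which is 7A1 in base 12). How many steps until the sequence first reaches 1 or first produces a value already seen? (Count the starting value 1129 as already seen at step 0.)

15

1129 = (7,10,1)_12 → 7³ + 10³ + 1³ = 1344
1344 = (9,4,0)_12 → 9³ + 4³ + 0³ = 793
793 = (5,6,1)_12 → 5³ + 6³ + 1³ = 342
342 = (2,4,6)_12 → 2³ + 4³ + 6³ = 288
288 = (2,0,0)_12 → 2³ + 0³ + 0³ = 8
8 = (8)_12 → 8³ = 512
512 = (3,6,8)_12 → 3³ + 6³ + 8³ = 755
755 = (5,2,11)_12 → 5³ + 2³ + 11³ = 1464
1464 = (10,2,0)_12 → 10³ + 2³ + 0³ = 1008
1008 = (7,0,0)_12 → 7³ + 0³ + 0³ = 343
343 = (2,4,7)_12 → 2³ + 4³ + 7³ = 415
415 = (2,10,7)_12 → 2³ + 10³ + 7³ = 1351
1351 = (9,4,7)_12 → 9³ + 4³ + 7³ = 1136
1136 = (7,10,8)_12 → 7³ + 10³ + 8³ = 1855
1855 = (1,0,10,7)_12 → 1³ + 0³ + 10³ + 7³ = 1344  — 1344 repeats.
That took 15 steps.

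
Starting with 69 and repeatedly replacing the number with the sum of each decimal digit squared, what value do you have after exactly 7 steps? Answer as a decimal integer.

58

69 → 6² + 9² = 117
117 → 1² + 1² + 7² = 51
51 → 5² + 1² = 26
26 → 2² + 6² = 40
40 → 4² + 0² = 16
16 → 1² + 6² = 37
37 → 3² + 7² = 58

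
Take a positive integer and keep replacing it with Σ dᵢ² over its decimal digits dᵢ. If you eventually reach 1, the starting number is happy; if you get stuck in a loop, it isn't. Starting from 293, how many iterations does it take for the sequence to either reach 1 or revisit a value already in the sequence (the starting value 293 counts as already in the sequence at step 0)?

5

293 → 2² + 9² + 3² = 4 + 81 + 9 = 94
94 → 9² + 4² = 81 + 16 = 97
97 → 9² + 7² = 81 + 49 = 130
130 → 1² + 3² + 0² = 1 + 9 + 0 = 10
10 → 1² + 0² = 1 + 0 = 1  — reached 1.
That took 5 steps.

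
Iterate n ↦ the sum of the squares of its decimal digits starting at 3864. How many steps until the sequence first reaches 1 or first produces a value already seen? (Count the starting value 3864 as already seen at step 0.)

3864 → 125
125 → 30
30 → 9
9 → 81
81 → 65
65 → 61
61 → 37
37 → 58
58 → 89
89 → 145
145 → 42
42 → 20
20 → 4
4 → 16
16 → 37  — 37 repeats.
That took 15 steps.

15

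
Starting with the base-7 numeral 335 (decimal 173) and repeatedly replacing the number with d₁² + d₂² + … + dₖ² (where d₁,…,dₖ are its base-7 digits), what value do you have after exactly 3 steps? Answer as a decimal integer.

173 = (3,3,5)_7 → 3² + 3² + 5² = 9 + 9 + 25 = 43
43 = (6,1)_7 → 6² + 1² = 36 + 1 = 37
37 = (5,2)_7 → 5² + 2² = 25 + 4 = 29

29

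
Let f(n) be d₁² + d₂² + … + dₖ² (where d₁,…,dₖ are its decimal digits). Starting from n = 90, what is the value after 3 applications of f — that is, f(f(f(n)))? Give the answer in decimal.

90 → 9² + 0² = 81
81 → 8² + 1² = 65
65 → 6² + 5² = 61

61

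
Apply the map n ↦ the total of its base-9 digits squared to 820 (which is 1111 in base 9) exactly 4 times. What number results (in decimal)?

50

820 = (1,1,1,1)_9 → 1² + 1² + 1² + 1² = 1 + 1 + 1 + 1 = 4
4 = (4)_9 → 4² = 16
16 = (1,7)_9 → 1² + 7² = 1 + 49 = 50
50 = (5,5)_9 → 5² + 5² = 25 + 25 = 50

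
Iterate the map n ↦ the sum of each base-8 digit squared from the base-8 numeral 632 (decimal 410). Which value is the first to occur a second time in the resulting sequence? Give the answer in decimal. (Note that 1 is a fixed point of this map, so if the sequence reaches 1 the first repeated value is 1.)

26

410 = (6,3,2)_8 → 6² + 3² + 2² = 36 + 9 + 4 = 49
49 = (6,1)_8 → 6² + 1² = 36 + 1 = 37
37 = (4,5)_8 → 4² + 5² = 16 + 25 = 41
41 = (5,1)_8 → 5² + 1² = 25 + 1 = 26
26 = (3,2)_8 → 3² + 2² = 9 + 4 = 13
13 = (1,5)_8 → 1² + 5² = 1 + 25 = 26  — 26 already appeared earlier.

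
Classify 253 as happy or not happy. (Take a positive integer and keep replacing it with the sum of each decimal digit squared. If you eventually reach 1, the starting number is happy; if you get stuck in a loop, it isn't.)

253 → 2² + 5² + 3² = 4 + 25 + 9 = 38
38 → 3² + 8² = 9 + 64 = 73
73 → 7² + 3² = 49 + 9 = 58
58 → 5² + 8² = 25 + 64 = 89
89 → 8² + 9² = 64 + 81 = 145
145 → 1² + 4² + 5² = 1 + 16 + 25 = 42
42 → 4² + 2² = 16 + 4 = 20
20 → 2² + 0² = 4 + 0 = 4
4 → 4² = 16
16 → 1² + 6² = 1 + 36 = 37
37 → 3² + 7² = 9 + 49 = 58  — 58 already seen; the sequence cycles without reaching 1.

not happy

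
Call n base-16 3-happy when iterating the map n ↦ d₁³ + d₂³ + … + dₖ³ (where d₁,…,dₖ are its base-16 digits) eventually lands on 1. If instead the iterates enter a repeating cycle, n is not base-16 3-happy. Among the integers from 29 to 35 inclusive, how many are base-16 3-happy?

1

29: 29 → 2198 → 1457 → 1457  (repeats 1457)
30: 30 → 2745 → 3060 → 4770 → 1017 → 4131 → 36 → 72 → 576 → 72  (repeats 72)
31: 31 → 3376 → 2224 → 1843 → 397 → 2710 → 1945 → 1801 → 1072 → 91 → 1456 → 1456  (repeats 1456)
32: 32 → 8 → 512 → 8  (repeats 8)
33: 33 → 9 → 729 → 2934 → 1890 → 567 → 378 → 1344 → 189 → 3528 → 4437 → 252 → 5103 → 6147 → 540 → 1737 → 2673 → 1344  (repeats 1344)
34: 34 → 16 → 1  (reaches 1)
35: 35 → 35  (repeats 35)
base-16 3-happy: 34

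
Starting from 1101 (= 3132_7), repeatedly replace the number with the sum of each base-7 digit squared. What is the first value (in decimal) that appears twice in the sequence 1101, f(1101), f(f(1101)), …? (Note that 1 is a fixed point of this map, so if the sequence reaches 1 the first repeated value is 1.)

1101 = (3,1,3,2)_7 → 3² + 1² + 3² + 2² = 23
23 = (3,2)_7 → 3² + 2² = 13
13 = (1,6)_7 → 1² + 6² = 37
37 = (5,2)_7 → 5² + 2² = 29
29 = (4,1)_7 → 4² + 1² = 17
17 = (2,3)_7 → 2² + 3² = 13  — 13 already appeared earlier.

13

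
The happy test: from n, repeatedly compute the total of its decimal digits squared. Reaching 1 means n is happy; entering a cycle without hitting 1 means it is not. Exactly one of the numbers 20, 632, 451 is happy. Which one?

20: 20 → 4 → 16 → 37 → 58 → 89 → 145 → 42 → 20  — repeats 20 (not happy)
632: 632 → 49 → 97 → 130 → 10 → 1  — reaches 1 (happy)
451: 451 → 42 → 20 → 4 → 16 → 37 → 58 → 89 → 145 → 42  — repeats 42 (not happy)

632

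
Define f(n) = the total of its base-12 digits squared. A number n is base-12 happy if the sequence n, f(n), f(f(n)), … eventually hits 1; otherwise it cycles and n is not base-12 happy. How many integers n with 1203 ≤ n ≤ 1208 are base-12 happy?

1203: 1203 → 89 → 74 → 40 → 25 → 5 → 25  (repeats 25)
1204: 1204 → 96 → 64 → 41 → 34 → 104 → 128 → 164 → 66 → 61 → 26 → 8 → 64  (repeats 64)
1205: 1205 → 105 → 145 → 2 → 4 → 16 → 17 → 26 → 8 → 64 → 41 → 34 → 104 → 128 → 164 → 66 → 61 → 26  (repeats 26)
1206: 1206 → 116 → 145 → 2 → 4 → 16 → 17 → 26 → 8 → 64 → 41 → 34 → 104 → 128 → 164 → 66 → 61 → 26  (repeats 26)
1207: 1207 → 129 → 181 → 11 → 121 → 101 → 89 → 74 → 40 → 25 → 5 → 25  (repeats 25)
1208: 1208 → 144 → 1  (reaches 1)
base-12 happy: 1208

1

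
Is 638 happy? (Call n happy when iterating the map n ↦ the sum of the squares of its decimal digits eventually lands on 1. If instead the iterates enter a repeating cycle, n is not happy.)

638 → 6² + 3² + 8² = 36 + 9 + 64 = 109
109 → 1² + 0² + 9² = 1 + 0 + 81 = 82
82 → 8² + 2² = 64 + 4 = 68
68 → 6² + 8² = 36 + 64 = 100
100 → 1² + 0² + 0² = 1 + 0 + 0 = 1  — reached 1.

happy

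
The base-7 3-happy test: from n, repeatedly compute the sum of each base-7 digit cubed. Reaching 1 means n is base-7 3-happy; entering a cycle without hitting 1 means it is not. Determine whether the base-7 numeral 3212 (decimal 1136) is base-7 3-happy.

1136 = (3,2,1,2)_7 → 3³ + 2³ + 1³ + 2³ = 27 + 8 + 1 + 8 = 44
44 = (6,2)_7 → 6³ + 2³ = 216 + 8 = 224
224 = (4,4,0)_7 → 4³ + 4³ + 0³ = 64 + 64 + 0 = 128
128 = (2,4,2)_7 → 2³ + 4³ + 2³ = 8 + 64 + 8 = 80
80 = (1,4,3)_7 → 1³ + 4³ + 3³ = 1 + 64 + 27 = 92
92 = (1,6,1)_7 → 1³ + 6³ + 1³ = 1 + 216 + 1 = 218
218 = (4,3,1)_7 → 4³ + 3³ + 1³ = 64 + 27 + 1 = 92  — 92 already seen; the sequence cycles without reaching 1.

not base-7 3-happy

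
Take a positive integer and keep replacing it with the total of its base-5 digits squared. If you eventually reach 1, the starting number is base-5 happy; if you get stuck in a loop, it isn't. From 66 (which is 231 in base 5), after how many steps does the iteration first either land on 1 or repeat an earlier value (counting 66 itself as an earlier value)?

66 = (2,3,1)_5 → 14
14 = (2,4)_5 → 20
20 = (4,0)_5 → 16
16 = (3,1)_5 → 10
10 = (2,0)_5 → 4
4 = (4)_5 → 16  — 16 repeats.
That took 6 steps.

6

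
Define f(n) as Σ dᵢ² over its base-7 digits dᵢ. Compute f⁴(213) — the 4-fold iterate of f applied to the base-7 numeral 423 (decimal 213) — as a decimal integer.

37

213 = (4,2,3)_7 → 29
29 = (4,1)_7 → 17
17 = (2,3)_7 → 13
13 = (1,6)_7 → 37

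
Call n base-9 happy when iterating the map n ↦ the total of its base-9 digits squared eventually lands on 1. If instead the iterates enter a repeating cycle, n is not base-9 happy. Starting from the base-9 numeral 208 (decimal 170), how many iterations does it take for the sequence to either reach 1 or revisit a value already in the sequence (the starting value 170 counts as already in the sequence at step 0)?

3

170 = (2,0,8)_9 → 2² + 0² + 8² = 68
68 = (7,5)_9 → 7² + 5² = 74
74 = (8,2)_9 → 8² + 2² = 68  — 68 repeats.
That took 3 steps.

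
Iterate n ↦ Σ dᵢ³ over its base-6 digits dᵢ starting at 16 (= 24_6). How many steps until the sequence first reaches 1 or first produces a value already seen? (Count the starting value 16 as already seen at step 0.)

16 = (2,4)_6 → 2³ + 4³ = 8 + 64 = 72
72 = (2,0,0)_6 → 2³ + 0³ + 0³ = 8 + 0 + 0 = 8
8 = (1,2)_6 → 1³ + 2³ = 1 + 8 = 9
9 = (1,3)_6 → 1³ + 3³ = 1 + 27 = 28
28 = (4,4)_6 → 4³ + 4³ = 64 + 64 = 128
128 = (3,3,2)_6 → 3³ + 3³ + 2³ = 27 + 27 + 8 = 62
62 = (1,4,2)_6 → 1³ + 4³ + 2³ = 1 + 64 + 8 = 73
73 = (2,0,1)_6 → 2³ + 0³ + 1³ = 8 + 0 + 1 = 9  — 9 repeats.
That took 8 steps.

8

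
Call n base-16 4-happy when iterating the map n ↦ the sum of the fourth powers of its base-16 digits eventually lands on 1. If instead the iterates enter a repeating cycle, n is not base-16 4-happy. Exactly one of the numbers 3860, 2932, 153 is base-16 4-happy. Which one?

3860: 3860 → 50882 → 42784 → 12417 → 4178 → 642 → 4128 → 17 → 2 → 16 → 1  — reaches 1 (base-16 4-happy)
2932: 2932 → 17298 → 6914 → 14658 → 6914  — repeats 6914 (not base-16 4-happy)
153: 153 → 13122 → 434 → 14658 → 6914 → 14658  — repeats 14658 (not base-16 4-happy)

3860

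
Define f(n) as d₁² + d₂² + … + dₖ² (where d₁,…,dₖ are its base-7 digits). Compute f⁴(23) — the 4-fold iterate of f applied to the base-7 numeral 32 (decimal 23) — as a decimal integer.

23 = (3,2)_7 → 3² + 2² = 13
13 = (1,6)_7 → 1² + 6² = 37
37 = (5,2)_7 → 5² + 2² = 29
29 = (4,1)_7 → 4² + 1² = 17

17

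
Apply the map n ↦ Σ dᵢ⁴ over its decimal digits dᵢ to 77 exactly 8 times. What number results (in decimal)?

77 → 4802
4802 → 4368
4368 → 5729
5729 → 9603
9603 → 7938
7938 → 13139
13139 → 6725
6725 → 4338

4338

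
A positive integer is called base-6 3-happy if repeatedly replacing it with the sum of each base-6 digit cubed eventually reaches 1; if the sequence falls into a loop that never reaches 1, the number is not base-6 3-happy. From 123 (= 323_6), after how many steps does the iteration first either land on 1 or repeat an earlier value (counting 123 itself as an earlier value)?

6

123 = (3,2,3)_6 → 3³ + 2³ + 3³ = 27 + 8 + 27 = 62
62 = (1,4,2)_6 → 1³ + 4³ + 2³ = 1 + 64 + 8 = 73
73 = (2,0,1)_6 → 2³ + 0³ + 1³ = 8 + 0 + 1 = 9
9 = (1,3)_6 → 1³ + 3³ = 1 + 27 = 28
28 = (4,4)_6 → 4³ + 4³ = 64 + 64 = 128
128 = (3,3,2)_6 → 3³ + 3³ + 2³ = 27 + 27 + 8 = 62  — 62 repeats.
That took 6 steps.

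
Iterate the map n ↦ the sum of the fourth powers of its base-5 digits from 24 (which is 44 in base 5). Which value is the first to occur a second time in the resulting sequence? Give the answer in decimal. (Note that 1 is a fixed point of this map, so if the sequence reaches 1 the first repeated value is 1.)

24 = (4,4)_5 → 4⁴ + 4⁴ = 512
512 = (4,0,2,2)_5 → 4⁴ + 0⁴ + 2⁴ + 2⁴ = 288
288 = (2,1,2,3)_5 → 2⁴ + 1⁴ + 2⁴ + 3⁴ = 114
114 = (4,2,4)_5 → 4⁴ + 2⁴ + 4⁴ = 528
528 = (4,1,0,3)_5 → 4⁴ + 1⁴ + 0⁴ + 3⁴ = 338
338 = (2,3,2,3)_5 → 2⁴ + 3⁴ + 2⁴ + 3⁴ = 194
194 = (1,2,3,4)_5 → 1⁴ + 2⁴ + 3⁴ + 4⁴ = 354
354 = (2,4,0,4)_5 → 2⁴ + 4⁴ + 0⁴ + 4⁴ = 528  — 528 already appeared earlier.

528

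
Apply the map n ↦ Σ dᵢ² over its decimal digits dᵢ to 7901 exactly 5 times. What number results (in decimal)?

16

7901 → 131
131 → 11
11 → 2
2 → 4
4 → 16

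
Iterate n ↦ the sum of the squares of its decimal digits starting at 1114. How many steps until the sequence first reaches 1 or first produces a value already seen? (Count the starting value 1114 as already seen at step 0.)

5

1114 → 1² + 1² + 1² + 4² = 1 + 1 + 1 + 16 = 19
19 → 1² + 9² = 1 + 81 = 82
82 → 8² + 2² = 64 + 4 = 68
68 → 6² + 8² = 36 + 64 = 100
100 → 1² + 0² + 0² = 1 + 0 + 0 = 1  — reached 1.
That took 5 steps.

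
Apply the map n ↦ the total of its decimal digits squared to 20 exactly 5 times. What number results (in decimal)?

20 → 2² + 0² = 4 + 0 = 4
4 → 4² = 16
16 → 1² + 6² = 1 + 36 = 37
37 → 3² + 7² = 9 + 49 = 58
58 → 5² + 8² = 25 + 64 = 89

89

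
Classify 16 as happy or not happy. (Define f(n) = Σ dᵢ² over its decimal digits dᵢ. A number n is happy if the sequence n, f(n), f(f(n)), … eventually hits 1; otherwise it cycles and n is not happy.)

not happy

16 → 1² + 6² = 1 + 36 = 37
37 → 3² + 7² = 9 + 49 = 58
58 → 5² + 8² = 25 + 64 = 89
89 → 8² + 9² = 64 + 81 = 145
145 → 1² + 4² + 5² = 1 + 16 + 25 = 42
42 → 4² + 2² = 16 + 4 = 20
20 → 2² + 0² = 4 + 0 = 4
4 → 4² = 16  — 16 already seen; the sequence cycles without reaching 1.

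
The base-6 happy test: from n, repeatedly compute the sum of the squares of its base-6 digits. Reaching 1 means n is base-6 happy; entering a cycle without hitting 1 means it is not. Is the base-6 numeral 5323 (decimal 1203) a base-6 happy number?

not base-6 happy

1203 = (5,3,2,3)_6 → 47
47 = (1,1,5)_6 → 27
27 = (4,3)_6 → 25
25 = (4,1)_6 → 17
17 = (2,5)_6 → 29
29 = (4,5)_6 → 41
41 = (1,0,5)_6 → 26
26 = (4,2)_6 → 20
20 = (3,2)_6 → 13
13 = (2,1)_6 → 5
5 = (5)_6 → 25  — 25 already seen; the sequence cycles without reaching 1.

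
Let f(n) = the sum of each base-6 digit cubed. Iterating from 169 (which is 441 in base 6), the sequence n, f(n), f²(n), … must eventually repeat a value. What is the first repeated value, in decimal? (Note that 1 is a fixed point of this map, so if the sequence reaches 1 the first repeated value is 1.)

1

169 = (4,4,1)_6 → 129
129 = (3,3,3)_6 → 81
81 = (2,1,3)_6 → 36
36 = (1,0,0)_6 → 1  — reached the fixed point 1.
1 → 1, so 1 is the first repeated value.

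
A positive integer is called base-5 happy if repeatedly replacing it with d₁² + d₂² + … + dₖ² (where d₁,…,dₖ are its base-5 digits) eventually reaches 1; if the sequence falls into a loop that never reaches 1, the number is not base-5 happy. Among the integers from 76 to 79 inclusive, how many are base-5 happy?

76: 76 → 10 → 4 → 16 → 10  (repeats 10)
77: 77 → 13 → 13  (repeats 13)
78: 78 → 18 → 18  (repeats 18)
79: 79 → 25 → 1  (reaches 1)
base-5 happy: 79

1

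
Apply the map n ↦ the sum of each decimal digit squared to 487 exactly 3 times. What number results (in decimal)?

100

487 → 129
129 → 86
86 → 100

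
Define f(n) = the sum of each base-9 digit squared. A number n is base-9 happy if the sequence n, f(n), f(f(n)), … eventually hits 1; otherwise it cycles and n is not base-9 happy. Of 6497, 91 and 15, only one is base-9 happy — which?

6497: 6497 → 193 → 29 → 13 → 17 → 65 → 53 → 89 → 65  — repeats 65 (not base-9 happy)
91: 91 → 3 → 9 → 1  — reaches 1 (base-9 happy)
15: 15 → 37 → 17 → 65 → 53 → 89 → 65  — repeats 65 (not base-9 happy)

91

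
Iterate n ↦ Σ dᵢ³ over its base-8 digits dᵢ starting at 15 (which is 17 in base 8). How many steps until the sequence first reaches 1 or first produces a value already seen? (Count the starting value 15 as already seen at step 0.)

15 = (1,7)_8 → 1³ + 7³ = 1 + 343 = 344
344 = (5,3,0)_8 → 5³ + 3³ + 0³ = 125 + 27 + 0 = 152
152 = (2,3,0)_8 → 2³ + 3³ + 0³ = 8 + 27 + 0 = 35
35 = (4,3)_8 → 4³ + 3³ = 64 + 27 = 91
91 = (1,3,3)_8 → 1³ + 3³ + 3³ = 1 + 27 + 27 = 55
55 = (6,7)_8 → 6³ + 7³ = 216 + 343 = 559
559 = (1,0,5,7)_8 → 1³ + 0³ + 5³ + 7³ = 1 + 0 + 125 + 343 = 469
469 = (7,2,5)_8 → 7³ + 2³ + 5³ = 343 + 8 + 125 = 476
476 = (7,3,4)_8 → 7³ + 3³ + 4³ = 343 + 27 + 64 = 434
434 = (6,6,2)_8 → 6³ + 6³ + 2³ = 216 + 216 + 8 = 440
440 = (6,7,0)_8 → 6³ + 7³ + 0³ = 216 + 343 + 0 = 559  — 559 repeats.
That took 11 steps.

11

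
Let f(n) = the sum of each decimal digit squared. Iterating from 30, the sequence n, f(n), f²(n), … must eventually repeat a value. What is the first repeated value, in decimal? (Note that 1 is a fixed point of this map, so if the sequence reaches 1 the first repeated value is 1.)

37

30 → 3² + 0² = 9
9 → 9² = 81
81 → 8² + 1² = 65
65 → 6² + 5² = 61
61 → 6² + 1² = 37
37 → 3² + 7² = 58
58 → 5² + 8² = 89
89 → 8² + 9² = 145
145 → 1² + 4² + 5² = 42
42 → 4² + 2² = 20
20 → 2² + 0² = 4
4 → 4² = 16
16 → 1² + 6² = 37  — 37 already appeared earlier.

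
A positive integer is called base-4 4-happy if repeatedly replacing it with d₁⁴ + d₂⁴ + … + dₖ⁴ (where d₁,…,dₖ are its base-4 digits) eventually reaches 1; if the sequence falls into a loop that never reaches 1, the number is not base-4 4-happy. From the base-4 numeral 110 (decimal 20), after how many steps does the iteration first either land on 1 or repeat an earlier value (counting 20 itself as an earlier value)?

20 = (1,1,0)_4 → 2
2 = (2)_4 → 16
16 = (1,0,0)_4 → 1  — reached 1.
That took 3 steps.

3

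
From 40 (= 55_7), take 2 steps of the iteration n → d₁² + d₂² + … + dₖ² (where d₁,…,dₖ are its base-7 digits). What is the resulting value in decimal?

2

40 = (5,5)_7 → 5² + 5² = 50
50 = (1,0,1)_7 → 1² + 0² + 1² = 2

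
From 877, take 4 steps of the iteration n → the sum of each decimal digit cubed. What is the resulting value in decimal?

1

877 → 8³ + 7³ + 7³ = 1198
1198 → 1³ + 1³ + 9³ + 8³ = 1243
1243 → 1³ + 2³ + 4³ + 3³ = 100
100 → 1³ + 0³ + 0³ = 1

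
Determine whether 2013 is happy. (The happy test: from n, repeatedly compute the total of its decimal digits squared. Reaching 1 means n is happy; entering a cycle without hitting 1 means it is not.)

2013 → 14
14 → 17
17 → 50
50 → 25
25 → 29
29 → 85
85 → 89
89 → 145
145 → 42
42 → 20
20 → 4
4 → 16
16 → 37
37 → 58
58 → 89  — 89 already seen; the sequence cycles without reaching 1.

not happy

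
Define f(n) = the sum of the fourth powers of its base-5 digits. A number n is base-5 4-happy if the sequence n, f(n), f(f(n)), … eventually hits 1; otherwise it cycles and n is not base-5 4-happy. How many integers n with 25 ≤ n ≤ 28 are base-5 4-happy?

1

25: 25 → 1  — base-5 4-happy
26: 26 → 2 → 16 → 82 → 98 → 418 → 244 → 594 → 674 → 514 → 528 → 338 → 194 → 354 → 528  — not base-5 4-happy
27: 27 → 17 → 97 → 353 → 353  — not base-5 4-happy
28: 28 → 82 → 98 → 418 → 244 → 594 → 674 → 514 → 528 → 338 → 194 → 354 → 528  — not base-5 4-happy
base-5 4-happy: 25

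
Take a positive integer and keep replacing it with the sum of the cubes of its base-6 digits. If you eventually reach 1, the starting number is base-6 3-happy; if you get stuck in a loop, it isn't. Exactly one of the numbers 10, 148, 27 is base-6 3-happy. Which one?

27

10: 10 → 65 → 190 → 190  — repeats 190 (not base-6 3-happy)
148: 148 → 128 → 62 → 73 → 9 → 28 → 128  — repeats 128 (not base-6 3-happy)
27: 27 → 91 → 36 → 1  — reaches 1 (base-6 3-happy)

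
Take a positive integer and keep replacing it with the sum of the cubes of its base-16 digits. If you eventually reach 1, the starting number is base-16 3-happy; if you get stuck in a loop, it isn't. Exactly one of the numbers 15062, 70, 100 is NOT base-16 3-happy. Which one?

15062: 15062 → 3440 → 2540 → 5201 → 191 → 4706 → 233 → 3473 → 2927 → 4922 → 1055 → 3440  — repeats 3440 (not base-16 3-happy)
70: 70 → 280 → 514 → 16 → 1  — reaches 1 (base-16 3-happy)
100: 100 → 280 → 514 → 16 → 1  — reaches 1 (base-16 3-happy)

15062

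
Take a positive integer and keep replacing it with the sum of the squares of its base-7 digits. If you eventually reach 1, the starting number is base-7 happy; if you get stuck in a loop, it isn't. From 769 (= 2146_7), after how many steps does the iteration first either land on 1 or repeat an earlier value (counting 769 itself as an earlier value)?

769 = (2,1,4,6)_7 → 57
57 = (1,1,1)_7 → 3
3 = (3)_7 → 9
9 = (1,2)_7 → 5
5 = (5)_7 → 25
25 = (3,4)_7 → 25  — 25 repeats.
That took 6 steps.

6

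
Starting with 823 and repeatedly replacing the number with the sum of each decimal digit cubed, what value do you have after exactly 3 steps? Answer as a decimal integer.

823 → 8³ + 2³ + 3³ = 512 + 8 + 27 = 547
547 → 5³ + 4³ + 7³ = 125 + 64 + 343 = 532
532 → 5³ + 3³ + 2³ = 125 + 27 + 8 = 160

160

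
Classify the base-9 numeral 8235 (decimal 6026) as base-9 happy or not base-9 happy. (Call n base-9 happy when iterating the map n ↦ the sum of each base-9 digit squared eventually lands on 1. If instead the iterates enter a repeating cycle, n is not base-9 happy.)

not base-9 happy

6026 = (8,2,3,5)_9 → 8² + 2² + 3² + 5² = 64 + 4 + 9 + 25 = 102
102 = (1,2,3)_9 → 1² + 2² + 3² = 1 + 4 + 9 = 14
14 = (1,5)_9 → 1² + 5² = 1 + 25 = 26
26 = (2,8)_9 → 2² + 8² = 4 + 64 = 68
68 = (7,5)_9 → 7² + 5² = 49 + 25 = 74
74 = (8,2)_9 → 8² + 2² = 64 + 4 = 68  — 68 already seen; the sequence cycles without reaching 1.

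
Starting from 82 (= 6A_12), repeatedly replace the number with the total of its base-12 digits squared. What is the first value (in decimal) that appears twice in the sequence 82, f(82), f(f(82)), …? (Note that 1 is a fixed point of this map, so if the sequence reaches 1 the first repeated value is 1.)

82 = (6,10)_12 → 6² + 10² = 36 + 100 = 136
136 = (11,4)_12 → 11² + 4² = 121 + 16 = 137
137 = (11,5)_12 → 11² + 5² = 121 + 25 = 146
146 = (1,0,2)_12 → 1² + 0² + 2² = 1 + 0 + 4 = 5
5 = (5)_12 → 5² = 25
25 = (2,1)_12 → 2² + 1² = 4 + 1 = 5  — 5 already appeared earlier.

5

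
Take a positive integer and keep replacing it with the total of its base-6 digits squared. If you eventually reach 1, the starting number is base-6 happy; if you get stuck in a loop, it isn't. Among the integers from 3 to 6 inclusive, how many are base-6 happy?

1

3: 3 → 9 → 10 → 17 → 29 → 41 → 26 → 20 → 13 → 5 → 25 → 17  — not base-6 happy
4: 4 → 16 → 20 → 13 → 5 → 25 → 17 → 29 → 41 → 26 → 20  — not base-6 happy
5: 5 → 25 → 17 → 29 → 41 → 26 → 20 → 13 → 5  — not base-6 happy
6: 6 → 1  — base-6 happy
base-6 happy: 6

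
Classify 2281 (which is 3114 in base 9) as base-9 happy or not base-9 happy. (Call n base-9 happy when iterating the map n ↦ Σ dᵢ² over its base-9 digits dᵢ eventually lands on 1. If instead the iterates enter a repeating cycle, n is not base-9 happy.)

base-9 happy

2281 = (3,1,1,4)_9 → 3² + 1² + 1² + 4² = 27
27 = (3,0)_9 → 3² + 0² = 9
9 = (1,0)_9 → 1² + 0² = 1  — reached 1.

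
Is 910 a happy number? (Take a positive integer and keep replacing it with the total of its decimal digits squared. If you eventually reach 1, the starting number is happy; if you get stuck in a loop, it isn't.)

happy

910 → 9² + 1² + 0² = 82
82 → 8² + 2² = 68
68 → 6² + 8² = 100
100 → 1² + 0² + 0² = 1  — reached 1.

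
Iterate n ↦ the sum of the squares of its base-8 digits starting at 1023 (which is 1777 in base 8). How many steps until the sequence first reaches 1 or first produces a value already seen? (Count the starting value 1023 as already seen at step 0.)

1023 = (1,7,7,7)_8 → 1² + 7² + 7² + 7² = 148
148 = (2,2,4)_8 → 2² + 2² + 4² = 24
24 = (3,0)_8 → 3² + 0² = 9
9 = (1,1)_8 → 1² + 1² = 2
2 = (2)_8 → 2² = 4
4 = (4)_8 → 4² = 16
16 = (2,0)_8 → 2² + 0² = 4  — 4 repeats.
That took 7 steps.

7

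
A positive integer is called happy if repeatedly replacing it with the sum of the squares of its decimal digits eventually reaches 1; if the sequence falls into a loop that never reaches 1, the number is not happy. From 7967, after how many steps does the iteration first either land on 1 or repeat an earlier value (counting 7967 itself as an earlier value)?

15

7967 → 7² + 9² + 6² + 7² = 49 + 81 + 36 + 49 = 215
215 → 2² + 1² + 5² = 4 + 1 + 25 = 30
30 → 3² + 0² = 9 + 0 = 9
9 → 9² = 81
81 → 8² + 1² = 64 + 1 = 65
65 → 6² + 5² = 36 + 25 = 61
61 → 6² + 1² = 36 + 1 = 37
37 → 3² + 7² = 9 + 49 = 58
58 → 5² + 8² = 25 + 64 = 89
89 → 8² + 9² = 64 + 81 = 145
145 → 1² + 4² + 5² = 1 + 16 + 25 = 42
42 → 4² + 2² = 16 + 4 = 20
20 → 2² + 0² = 4 + 0 = 4
4 → 4² = 16
16 → 1² + 6² = 1 + 36 = 37  — 37 repeats.
That took 15 steps.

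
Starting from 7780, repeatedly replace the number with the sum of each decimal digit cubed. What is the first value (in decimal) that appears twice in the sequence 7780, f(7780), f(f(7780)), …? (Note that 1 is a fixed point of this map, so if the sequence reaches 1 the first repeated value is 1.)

1

7780 → 7³ + 7³ + 8³ + 0³ = 1198
1198 → 1³ + 1³ + 9³ + 8³ = 1243
1243 → 1³ + 2³ + 4³ + 3³ = 100
100 → 1³ + 0³ + 0³ = 1  — reached the fixed point 1.
1 → 1, so 1 is the first repeated value.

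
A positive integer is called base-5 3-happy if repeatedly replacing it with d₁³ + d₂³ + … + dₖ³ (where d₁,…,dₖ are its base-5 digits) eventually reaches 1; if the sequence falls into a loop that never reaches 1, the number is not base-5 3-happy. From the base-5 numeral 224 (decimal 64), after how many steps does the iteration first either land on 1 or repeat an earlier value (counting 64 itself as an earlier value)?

64 = (2,2,4)_5 → 2³ + 2³ + 4³ = 8 + 8 + 64 = 80
80 = (3,1,0)_5 → 3³ + 1³ + 0³ = 27 + 1 + 0 = 28
28 = (1,0,3)_5 → 1³ + 0³ + 3³ = 1 + 0 + 27 = 28  — 28 repeats.
That took 3 steps.

3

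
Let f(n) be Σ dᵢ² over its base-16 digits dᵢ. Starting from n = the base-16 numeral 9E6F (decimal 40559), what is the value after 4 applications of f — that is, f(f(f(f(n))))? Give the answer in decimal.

40559 = (9,14,6,15)_16 → 9² + 14² + 6² + 15² = 538
538 = (2,1,10)_16 → 2² + 1² + 10² = 105
105 = (6,9)_16 → 6² + 9² = 117
117 = (7,5)_16 → 7² + 5² = 74

74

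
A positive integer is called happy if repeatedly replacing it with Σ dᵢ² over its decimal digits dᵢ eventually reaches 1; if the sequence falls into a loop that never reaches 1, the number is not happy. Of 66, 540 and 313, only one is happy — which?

66: 66 → 72 → 53 → 34 → 25 → 29 → 85 → 89 → 145 → 42 → 20 → 4 → 16 → 37 → 58 → 89  — repeats 89 (not happy)
540: 540 → 41 → 17 → 50 → 25 → 29 → 85 → 89 → 145 → 42 → 20 → 4 → 16 → 37 → 58 → 89  — repeats 89 (not happy)
313: 313 → 19 → 82 → 68 → 100 → 1  — reaches 1 (happy)

313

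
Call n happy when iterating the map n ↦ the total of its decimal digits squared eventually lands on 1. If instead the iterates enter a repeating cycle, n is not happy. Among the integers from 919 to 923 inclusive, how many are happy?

2

919: 919 → 163 → 46 → 52 → 29 → 85 → 89 → 145 → 42 → 20 → 4 → 16 → 37 → 58 → 89  (repeats 89)
920: 920 → 85 → 89 → 145 → 42 → 20 → 4 → 16 → 37 → 58 → 89  (repeats 89)
921: 921 → 86 → 100 → 1  (reaches 1)
922: 922 → 89 → 145 → 42 → 20 → 4 → 16 → 37 → 58 → 89  (repeats 89)
923: 923 → 94 → 97 → 130 → 10 → 1  (reaches 1)
happy: 921, 923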